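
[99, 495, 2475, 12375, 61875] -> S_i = 99*5^i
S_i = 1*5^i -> [1, 5, 25, 125, 625]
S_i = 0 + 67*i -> [0, 67, 134, 201, 268]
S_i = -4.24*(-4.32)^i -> [-4.24, 18.32, -79.13, 341.84, -1476.73]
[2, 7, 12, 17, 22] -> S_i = 2 + 5*i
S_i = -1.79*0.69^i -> [-1.79, -1.24, -0.85, -0.59, -0.41]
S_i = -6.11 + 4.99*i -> [-6.11, -1.12, 3.87, 8.86, 13.85]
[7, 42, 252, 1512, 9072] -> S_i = 7*6^i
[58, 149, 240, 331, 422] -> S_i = 58 + 91*i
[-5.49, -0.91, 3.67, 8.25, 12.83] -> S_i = -5.49 + 4.58*i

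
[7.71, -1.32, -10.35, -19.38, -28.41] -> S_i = 7.71 + -9.03*i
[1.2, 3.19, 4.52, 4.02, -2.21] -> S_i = Random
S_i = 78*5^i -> [78, 390, 1950, 9750, 48750]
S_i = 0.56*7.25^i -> [0.56, 4.06, 29.44, 213.4, 1547.18]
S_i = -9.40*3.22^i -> [-9.4, -30.27, -97.46, -313.83, -1010.53]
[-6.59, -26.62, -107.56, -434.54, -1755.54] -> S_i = -6.59*4.04^i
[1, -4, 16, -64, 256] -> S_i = 1*-4^i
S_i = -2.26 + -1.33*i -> [-2.26, -3.59, -4.92, -6.25, -7.58]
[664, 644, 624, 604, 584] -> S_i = 664 + -20*i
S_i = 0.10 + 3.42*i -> [0.1, 3.52, 6.94, 10.36, 13.78]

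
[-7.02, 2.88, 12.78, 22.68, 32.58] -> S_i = -7.02 + 9.90*i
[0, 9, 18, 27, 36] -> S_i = 0 + 9*i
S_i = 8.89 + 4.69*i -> [8.89, 13.58, 18.27, 22.96, 27.65]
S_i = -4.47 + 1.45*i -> [-4.47, -3.02, -1.57, -0.12, 1.33]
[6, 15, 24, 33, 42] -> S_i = 6 + 9*i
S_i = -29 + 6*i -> [-29, -23, -17, -11, -5]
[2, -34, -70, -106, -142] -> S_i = 2 + -36*i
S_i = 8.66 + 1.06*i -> [8.66, 9.72, 10.78, 11.84, 12.9]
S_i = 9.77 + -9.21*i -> [9.77, 0.56, -8.65, -17.86, -27.07]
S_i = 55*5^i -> [55, 275, 1375, 6875, 34375]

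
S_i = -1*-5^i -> [-1, 5, -25, 125, -625]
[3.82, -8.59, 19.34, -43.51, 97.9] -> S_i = 3.82*(-2.25)^i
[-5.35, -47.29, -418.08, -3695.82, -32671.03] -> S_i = -5.35*8.84^i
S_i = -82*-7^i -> [-82, 574, -4018, 28126, -196882]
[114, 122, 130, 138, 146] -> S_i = 114 + 8*i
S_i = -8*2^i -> [-8, -16, -32, -64, -128]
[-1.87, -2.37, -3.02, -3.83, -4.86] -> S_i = -1.87*1.27^i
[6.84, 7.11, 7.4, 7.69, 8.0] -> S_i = 6.84*1.04^i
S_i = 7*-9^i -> [7, -63, 567, -5103, 45927]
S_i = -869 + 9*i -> [-869, -860, -851, -842, -833]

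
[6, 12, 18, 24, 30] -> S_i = 6 + 6*i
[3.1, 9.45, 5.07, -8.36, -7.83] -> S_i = Random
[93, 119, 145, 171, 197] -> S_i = 93 + 26*i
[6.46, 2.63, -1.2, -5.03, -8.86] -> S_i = 6.46 + -3.83*i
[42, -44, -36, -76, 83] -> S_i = Random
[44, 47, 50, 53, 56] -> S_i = 44 + 3*i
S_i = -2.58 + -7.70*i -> [-2.58, -10.28, -17.98, -25.68, -33.38]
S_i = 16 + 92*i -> [16, 108, 200, 292, 384]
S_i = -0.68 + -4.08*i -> [-0.68, -4.76, -8.84, -12.92, -17.0]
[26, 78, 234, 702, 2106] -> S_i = 26*3^i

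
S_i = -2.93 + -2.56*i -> [-2.93, -5.49, -8.05, -10.61, -13.17]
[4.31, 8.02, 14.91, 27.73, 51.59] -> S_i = 4.31*1.86^i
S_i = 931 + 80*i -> [931, 1011, 1091, 1171, 1251]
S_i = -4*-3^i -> [-4, 12, -36, 108, -324]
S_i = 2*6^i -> [2, 12, 72, 432, 2592]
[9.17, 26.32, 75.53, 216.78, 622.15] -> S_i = 9.17*2.87^i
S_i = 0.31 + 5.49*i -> [0.31, 5.8, 11.29, 16.78, 22.27]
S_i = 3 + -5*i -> [3, -2, -7, -12, -17]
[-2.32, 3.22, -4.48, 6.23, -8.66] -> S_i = -2.32*(-1.39)^i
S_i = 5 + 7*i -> [5, 12, 19, 26, 33]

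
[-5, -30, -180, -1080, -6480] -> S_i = -5*6^i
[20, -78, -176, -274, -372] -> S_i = 20 + -98*i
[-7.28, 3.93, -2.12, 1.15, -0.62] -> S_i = -7.28*(-0.54)^i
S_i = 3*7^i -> [3, 21, 147, 1029, 7203]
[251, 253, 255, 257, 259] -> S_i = 251 + 2*i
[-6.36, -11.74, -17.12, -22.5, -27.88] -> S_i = -6.36 + -5.38*i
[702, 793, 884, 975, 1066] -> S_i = 702 + 91*i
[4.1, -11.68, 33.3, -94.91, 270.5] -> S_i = 4.10*(-2.85)^i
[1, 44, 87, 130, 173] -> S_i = 1 + 43*i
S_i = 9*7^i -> [9, 63, 441, 3087, 21609]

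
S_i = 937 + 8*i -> [937, 945, 953, 961, 969]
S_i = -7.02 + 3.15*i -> [-7.02, -3.87, -0.72, 2.43, 5.58]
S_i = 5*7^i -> [5, 35, 245, 1715, 12005]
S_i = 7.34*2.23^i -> [7.34, 16.37, 36.5, 81.4, 181.52]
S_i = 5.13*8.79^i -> [5.13, 45.09, 396.36, 3484.05, 30624.77]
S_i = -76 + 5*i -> [-76, -71, -66, -61, -56]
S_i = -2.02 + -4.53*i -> [-2.02, -6.55, -11.08, -15.61, -20.14]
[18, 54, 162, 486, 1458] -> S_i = 18*3^i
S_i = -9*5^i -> [-9, -45, -225, -1125, -5625]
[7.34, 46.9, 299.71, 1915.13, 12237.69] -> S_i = 7.34*6.39^i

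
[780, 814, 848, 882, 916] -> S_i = 780 + 34*i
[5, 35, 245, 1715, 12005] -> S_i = 5*7^i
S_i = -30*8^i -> [-30, -240, -1920, -15360, -122880]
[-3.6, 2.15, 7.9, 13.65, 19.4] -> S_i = -3.60 + 5.75*i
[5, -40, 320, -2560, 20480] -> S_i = 5*-8^i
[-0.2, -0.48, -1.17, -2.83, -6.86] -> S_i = -0.20*2.42^i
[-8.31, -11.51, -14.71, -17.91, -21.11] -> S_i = -8.31 + -3.20*i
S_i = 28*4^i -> [28, 112, 448, 1792, 7168]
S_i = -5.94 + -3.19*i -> [-5.94, -9.13, -12.32, -15.51, -18.7]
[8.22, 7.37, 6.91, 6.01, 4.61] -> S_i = Random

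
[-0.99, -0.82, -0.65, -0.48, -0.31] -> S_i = -0.99 + 0.17*i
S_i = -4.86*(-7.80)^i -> [-4.86, 37.91, -295.68, 2306.32, -17989.32]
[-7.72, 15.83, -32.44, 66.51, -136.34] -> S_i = -7.72*(-2.05)^i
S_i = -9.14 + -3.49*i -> [-9.14, -12.63, -16.12, -19.61, -23.1]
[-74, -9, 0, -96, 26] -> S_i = Random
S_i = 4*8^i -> [4, 32, 256, 2048, 16384]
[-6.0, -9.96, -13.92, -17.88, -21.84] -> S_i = -6.00 + -3.96*i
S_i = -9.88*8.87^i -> [-9.88, -87.64, -777.33, -6894.9, -61157.74]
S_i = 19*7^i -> [19, 133, 931, 6517, 45619]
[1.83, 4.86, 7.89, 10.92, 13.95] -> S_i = 1.83 + 3.03*i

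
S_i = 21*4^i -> [21, 84, 336, 1344, 5376]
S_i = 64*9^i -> [64, 576, 5184, 46656, 419904]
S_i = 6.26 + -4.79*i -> [6.26, 1.47, -3.32, -8.11, -12.9]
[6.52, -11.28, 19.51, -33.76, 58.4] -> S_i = 6.52*(-1.73)^i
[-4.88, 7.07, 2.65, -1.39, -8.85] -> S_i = Random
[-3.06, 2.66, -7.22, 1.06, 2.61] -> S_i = Random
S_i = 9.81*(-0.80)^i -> [9.81, -7.85, 6.28, -5.02, 4.02]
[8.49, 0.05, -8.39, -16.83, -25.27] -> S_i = 8.49 + -8.44*i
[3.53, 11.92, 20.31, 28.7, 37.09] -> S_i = 3.53 + 8.39*i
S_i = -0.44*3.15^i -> [-0.44, -1.39, -4.37, -13.75, -43.32]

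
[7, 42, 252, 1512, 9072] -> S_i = 7*6^i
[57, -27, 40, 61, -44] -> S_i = Random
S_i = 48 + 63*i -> [48, 111, 174, 237, 300]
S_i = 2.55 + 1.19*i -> [2.55, 3.74, 4.93, 6.12, 7.31]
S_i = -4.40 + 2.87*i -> [-4.4, -1.53, 1.34, 4.21, 7.08]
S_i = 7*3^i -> [7, 21, 63, 189, 567]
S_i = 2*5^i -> [2, 10, 50, 250, 1250]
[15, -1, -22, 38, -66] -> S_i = Random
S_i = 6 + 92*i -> [6, 98, 190, 282, 374]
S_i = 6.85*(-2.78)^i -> [6.85, -19.04, 52.94, -147.17, 409.14]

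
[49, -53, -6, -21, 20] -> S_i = Random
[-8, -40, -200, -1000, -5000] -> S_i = -8*5^i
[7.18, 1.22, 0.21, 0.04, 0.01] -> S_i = 7.18*0.17^i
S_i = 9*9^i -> [9, 81, 729, 6561, 59049]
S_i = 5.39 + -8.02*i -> [5.39, -2.63, -10.65, -18.67, -26.69]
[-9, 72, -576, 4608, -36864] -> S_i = -9*-8^i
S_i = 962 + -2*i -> [962, 960, 958, 956, 954]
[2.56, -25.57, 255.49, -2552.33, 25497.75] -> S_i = 2.56*(-9.99)^i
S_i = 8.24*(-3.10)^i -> [8.24, -25.54, 79.19, -245.48, 760.98]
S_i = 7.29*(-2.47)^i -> [7.29, -18.01, 44.48, -109.85, 271.34]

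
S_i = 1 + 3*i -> [1, 4, 7, 10, 13]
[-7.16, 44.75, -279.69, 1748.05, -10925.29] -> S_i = -7.16*(-6.25)^i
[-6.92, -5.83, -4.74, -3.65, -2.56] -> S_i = -6.92 + 1.09*i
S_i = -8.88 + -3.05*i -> [-8.88, -11.93, -14.98, -18.03, -21.08]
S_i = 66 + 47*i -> [66, 113, 160, 207, 254]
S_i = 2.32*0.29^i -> [2.32, 0.67, 0.2, 0.06, 0.02]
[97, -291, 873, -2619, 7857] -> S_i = 97*-3^i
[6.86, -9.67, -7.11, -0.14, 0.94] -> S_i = Random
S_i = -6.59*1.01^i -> [-6.59, -6.66, -6.72, -6.79, -6.86]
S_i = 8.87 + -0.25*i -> [8.87, 8.62, 8.37, 8.12, 7.87]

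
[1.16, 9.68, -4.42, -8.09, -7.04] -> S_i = Random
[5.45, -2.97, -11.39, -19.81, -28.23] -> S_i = 5.45 + -8.42*i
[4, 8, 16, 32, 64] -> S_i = 4*2^i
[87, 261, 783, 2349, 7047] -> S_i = 87*3^i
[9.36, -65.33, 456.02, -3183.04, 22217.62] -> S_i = 9.36*(-6.98)^i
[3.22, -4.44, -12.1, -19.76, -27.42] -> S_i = 3.22 + -7.66*i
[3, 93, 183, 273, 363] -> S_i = 3 + 90*i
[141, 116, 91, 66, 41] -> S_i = 141 + -25*i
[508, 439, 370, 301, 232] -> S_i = 508 + -69*i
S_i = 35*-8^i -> [35, -280, 2240, -17920, 143360]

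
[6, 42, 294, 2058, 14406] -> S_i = 6*7^i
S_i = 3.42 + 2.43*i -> [3.42, 5.85, 8.28, 10.71, 13.14]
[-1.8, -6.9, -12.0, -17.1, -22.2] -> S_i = -1.80 + -5.10*i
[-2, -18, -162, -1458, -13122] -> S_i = -2*9^i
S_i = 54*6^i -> [54, 324, 1944, 11664, 69984]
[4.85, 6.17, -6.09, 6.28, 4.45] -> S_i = Random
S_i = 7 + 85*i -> [7, 92, 177, 262, 347]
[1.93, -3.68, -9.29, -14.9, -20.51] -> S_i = 1.93 + -5.61*i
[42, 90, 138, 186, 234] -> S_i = 42 + 48*i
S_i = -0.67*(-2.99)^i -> [-0.67, 2.0, -5.99, 17.91, -53.55]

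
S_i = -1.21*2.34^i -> [-1.21, -2.83, -6.63, -15.5, -36.28]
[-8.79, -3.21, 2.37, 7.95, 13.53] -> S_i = -8.79 + 5.58*i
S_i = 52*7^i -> [52, 364, 2548, 17836, 124852]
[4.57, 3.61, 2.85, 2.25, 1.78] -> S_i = 4.57*0.79^i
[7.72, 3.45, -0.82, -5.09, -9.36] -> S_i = 7.72 + -4.27*i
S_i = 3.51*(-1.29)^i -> [3.51, -4.53, 5.84, -7.53, 9.72]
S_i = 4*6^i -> [4, 24, 144, 864, 5184]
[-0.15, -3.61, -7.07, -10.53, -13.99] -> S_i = -0.15 + -3.46*i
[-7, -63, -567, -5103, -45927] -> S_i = -7*9^i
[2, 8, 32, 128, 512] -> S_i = 2*4^i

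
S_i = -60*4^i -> [-60, -240, -960, -3840, -15360]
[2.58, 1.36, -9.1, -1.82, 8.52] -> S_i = Random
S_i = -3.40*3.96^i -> [-3.4, -13.46, -53.32, -211.14, -836.1]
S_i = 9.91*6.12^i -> [9.91, 60.65, 371.17, 2271.58, 13902.07]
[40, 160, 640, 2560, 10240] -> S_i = 40*4^i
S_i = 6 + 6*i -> [6, 12, 18, 24, 30]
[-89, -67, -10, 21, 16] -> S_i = Random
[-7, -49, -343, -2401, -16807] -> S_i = -7*7^i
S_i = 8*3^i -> [8, 24, 72, 216, 648]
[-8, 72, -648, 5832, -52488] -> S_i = -8*-9^i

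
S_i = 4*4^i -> [4, 16, 64, 256, 1024]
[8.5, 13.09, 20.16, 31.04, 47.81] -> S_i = 8.50*1.54^i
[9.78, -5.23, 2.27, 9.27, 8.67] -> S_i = Random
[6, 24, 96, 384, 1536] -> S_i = 6*4^i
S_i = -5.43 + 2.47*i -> [-5.43, -2.96, -0.49, 1.98, 4.45]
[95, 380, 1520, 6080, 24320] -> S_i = 95*4^i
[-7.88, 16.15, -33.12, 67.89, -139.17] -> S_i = -7.88*(-2.05)^i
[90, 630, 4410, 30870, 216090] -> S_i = 90*7^i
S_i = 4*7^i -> [4, 28, 196, 1372, 9604]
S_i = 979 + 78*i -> [979, 1057, 1135, 1213, 1291]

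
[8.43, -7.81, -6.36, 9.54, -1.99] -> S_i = Random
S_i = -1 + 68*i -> [-1, 67, 135, 203, 271]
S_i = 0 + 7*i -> [0, 7, 14, 21, 28]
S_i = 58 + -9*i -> [58, 49, 40, 31, 22]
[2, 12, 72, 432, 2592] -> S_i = 2*6^i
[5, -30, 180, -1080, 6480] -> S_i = 5*-6^i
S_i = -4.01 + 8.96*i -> [-4.01, 4.95, 13.91, 22.87, 31.83]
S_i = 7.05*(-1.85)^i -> [7.05, -13.04, 24.13, -44.64, 82.58]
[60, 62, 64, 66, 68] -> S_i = 60 + 2*i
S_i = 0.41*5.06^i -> [0.41, 2.07, 10.5, 53.12, 268.77]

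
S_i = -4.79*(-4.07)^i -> [-4.79, 19.5, -79.35, 322.94, -1314.36]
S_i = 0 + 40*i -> [0, 40, 80, 120, 160]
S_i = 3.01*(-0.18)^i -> [3.01, -0.54, 0.1, -0.02, 0.0]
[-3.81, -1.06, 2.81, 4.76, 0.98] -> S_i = Random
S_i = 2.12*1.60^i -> [2.12, 3.39, 5.43, 8.68, 13.89]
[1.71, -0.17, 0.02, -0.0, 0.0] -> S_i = 1.71*(-0.10)^i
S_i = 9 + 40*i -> [9, 49, 89, 129, 169]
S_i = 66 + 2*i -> [66, 68, 70, 72, 74]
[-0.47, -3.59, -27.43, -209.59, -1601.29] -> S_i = -0.47*7.64^i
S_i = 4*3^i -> [4, 12, 36, 108, 324]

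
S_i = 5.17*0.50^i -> [5.17, 2.58, 1.29, 0.65, 0.32]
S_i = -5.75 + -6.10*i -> [-5.75, -11.85, -17.95, -24.05, -30.15]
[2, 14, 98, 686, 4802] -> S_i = 2*7^i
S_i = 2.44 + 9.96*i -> [2.44, 12.4, 22.36, 32.32, 42.28]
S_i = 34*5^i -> [34, 170, 850, 4250, 21250]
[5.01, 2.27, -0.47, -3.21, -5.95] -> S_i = 5.01 + -2.74*i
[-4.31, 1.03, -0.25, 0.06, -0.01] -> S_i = -4.31*(-0.24)^i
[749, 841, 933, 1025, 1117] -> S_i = 749 + 92*i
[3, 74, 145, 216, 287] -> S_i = 3 + 71*i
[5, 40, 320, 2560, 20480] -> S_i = 5*8^i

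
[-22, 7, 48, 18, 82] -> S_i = Random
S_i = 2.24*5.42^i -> [2.24, 12.14, 65.8, 356.65, 1933.06]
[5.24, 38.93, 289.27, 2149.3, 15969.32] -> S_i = 5.24*7.43^i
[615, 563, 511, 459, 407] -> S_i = 615 + -52*i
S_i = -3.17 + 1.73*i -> [-3.17, -1.44, 0.29, 2.02, 3.75]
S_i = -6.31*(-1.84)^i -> [-6.31, 11.61, -21.36, 39.31, -72.33]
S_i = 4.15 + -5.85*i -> [4.15, -1.7, -7.55, -13.4, -19.25]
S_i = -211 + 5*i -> [-211, -206, -201, -196, -191]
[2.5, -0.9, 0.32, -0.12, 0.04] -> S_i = 2.50*(-0.36)^i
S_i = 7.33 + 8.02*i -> [7.33, 15.35, 23.37, 31.39, 39.41]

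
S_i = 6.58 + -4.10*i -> [6.58, 2.48, -1.62, -5.72, -9.82]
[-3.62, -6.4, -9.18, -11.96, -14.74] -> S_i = -3.62 + -2.78*i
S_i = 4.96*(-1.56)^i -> [4.96, -7.74, 12.07, -18.83, 29.38]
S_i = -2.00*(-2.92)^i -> [-2.0, 5.84, -17.05, 49.79, -145.4]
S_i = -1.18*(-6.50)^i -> [-1.18, 7.67, -49.86, 324.06, -2106.37]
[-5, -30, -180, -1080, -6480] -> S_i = -5*6^i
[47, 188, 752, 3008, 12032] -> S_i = 47*4^i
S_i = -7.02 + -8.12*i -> [-7.02, -15.14, -23.26, -31.38, -39.5]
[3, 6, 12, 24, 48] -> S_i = 3*2^i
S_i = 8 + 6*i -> [8, 14, 20, 26, 32]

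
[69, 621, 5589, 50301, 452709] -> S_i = 69*9^i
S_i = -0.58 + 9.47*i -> [-0.58, 8.89, 18.36, 27.83, 37.3]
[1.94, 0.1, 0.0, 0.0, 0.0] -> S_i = 1.94*0.05^i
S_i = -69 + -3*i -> [-69, -72, -75, -78, -81]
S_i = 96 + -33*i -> [96, 63, 30, -3, -36]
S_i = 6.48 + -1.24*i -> [6.48, 5.24, 4.0, 2.76, 1.52]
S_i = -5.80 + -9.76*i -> [-5.8, -15.56, -25.32, -35.08, -44.84]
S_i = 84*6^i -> [84, 504, 3024, 18144, 108864]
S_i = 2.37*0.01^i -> [2.37, 0.02, 0.0, 0.0, 0.0]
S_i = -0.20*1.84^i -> [-0.2, -0.37, -0.68, -1.25, -2.29]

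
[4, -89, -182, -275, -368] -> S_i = 4 + -93*i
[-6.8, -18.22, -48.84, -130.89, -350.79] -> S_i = -6.80*2.68^i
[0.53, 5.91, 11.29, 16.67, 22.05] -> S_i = 0.53 + 5.38*i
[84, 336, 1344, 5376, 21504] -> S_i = 84*4^i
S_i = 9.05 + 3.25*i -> [9.05, 12.3, 15.55, 18.8, 22.05]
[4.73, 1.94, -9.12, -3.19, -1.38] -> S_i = Random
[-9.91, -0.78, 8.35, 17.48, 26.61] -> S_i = -9.91 + 9.13*i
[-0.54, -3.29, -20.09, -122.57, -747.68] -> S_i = -0.54*6.10^i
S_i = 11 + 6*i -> [11, 17, 23, 29, 35]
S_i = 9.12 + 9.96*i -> [9.12, 19.08, 29.04, 39.0, 48.96]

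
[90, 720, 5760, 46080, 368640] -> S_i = 90*8^i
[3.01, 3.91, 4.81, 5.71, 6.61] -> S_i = 3.01 + 0.90*i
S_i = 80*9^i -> [80, 720, 6480, 58320, 524880]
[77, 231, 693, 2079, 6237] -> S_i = 77*3^i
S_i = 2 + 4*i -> [2, 6, 10, 14, 18]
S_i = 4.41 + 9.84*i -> [4.41, 14.25, 24.09, 33.93, 43.77]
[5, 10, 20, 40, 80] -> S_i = 5*2^i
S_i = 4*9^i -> [4, 36, 324, 2916, 26244]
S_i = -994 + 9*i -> [-994, -985, -976, -967, -958]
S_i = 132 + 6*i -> [132, 138, 144, 150, 156]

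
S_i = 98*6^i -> [98, 588, 3528, 21168, 127008]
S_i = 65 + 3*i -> [65, 68, 71, 74, 77]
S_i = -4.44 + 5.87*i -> [-4.44, 1.43, 7.3, 13.17, 19.04]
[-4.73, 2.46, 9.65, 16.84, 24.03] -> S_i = -4.73 + 7.19*i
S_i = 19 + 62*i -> [19, 81, 143, 205, 267]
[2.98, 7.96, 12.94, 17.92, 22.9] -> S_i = 2.98 + 4.98*i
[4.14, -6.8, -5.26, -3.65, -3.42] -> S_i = Random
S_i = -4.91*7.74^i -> [-4.91, -38.0, -294.15, -2276.69, -17621.6]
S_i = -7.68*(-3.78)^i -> [-7.68, 29.03, -109.73, 414.8, -1567.94]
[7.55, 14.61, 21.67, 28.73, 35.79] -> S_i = 7.55 + 7.06*i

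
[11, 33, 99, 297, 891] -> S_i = 11*3^i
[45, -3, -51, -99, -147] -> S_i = 45 + -48*i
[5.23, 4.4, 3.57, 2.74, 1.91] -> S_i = 5.23 + -0.83*i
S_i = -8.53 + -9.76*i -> [-8.53, -18.29, -28.05, -37.81, -47.57]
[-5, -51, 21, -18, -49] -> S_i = Random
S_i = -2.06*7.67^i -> [-2.06, -15.8, -121.19, -929.51, -7129.33]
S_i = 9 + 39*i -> [9, 48, 87, 126, 165]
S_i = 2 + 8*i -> [2, 10, 18, 26, 34]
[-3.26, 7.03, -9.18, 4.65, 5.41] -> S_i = Random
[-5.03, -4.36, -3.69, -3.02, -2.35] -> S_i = -5.03 + 0.67*i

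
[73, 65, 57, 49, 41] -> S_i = 73 + -8*i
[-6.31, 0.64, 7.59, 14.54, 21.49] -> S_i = -6.31 + 6.95*i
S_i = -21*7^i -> [-21, -147, -1029, -7203, -50421]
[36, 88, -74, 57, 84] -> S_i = Random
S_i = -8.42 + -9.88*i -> [-8.42, -18.3, -28.18, -38.06, -47.94]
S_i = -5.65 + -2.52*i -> [-5.65, -8.17, -10.69, -13.21, -15.73]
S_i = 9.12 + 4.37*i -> [9.12, 13.49, 17.86, 22.23, 26.6]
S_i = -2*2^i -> [-2, -4, -8, -16, -32]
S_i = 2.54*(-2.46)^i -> [2.54, -6.25, 15.37, -37.81, 93.02]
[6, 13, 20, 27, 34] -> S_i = 6 + 7*i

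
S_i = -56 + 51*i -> [-56, -5, 46, 97, 148]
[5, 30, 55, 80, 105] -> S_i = 5 + 25*i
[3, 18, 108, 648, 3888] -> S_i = 3*6^i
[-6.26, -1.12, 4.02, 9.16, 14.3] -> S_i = -6.26 + 5.14*i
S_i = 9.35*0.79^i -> [9.35, 7.39, 5.84, 4.61, 3.64]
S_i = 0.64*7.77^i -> [0.64, 4.97, 38.64, 300.22, 2332.73]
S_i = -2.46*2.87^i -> [-2.46, -7.06, -20.26, -58.15, -166.9]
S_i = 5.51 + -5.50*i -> [5.51, 0.01, -5.49, -10.99, -16.49]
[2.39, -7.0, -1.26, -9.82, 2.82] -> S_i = Random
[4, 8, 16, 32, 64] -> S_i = 4*2^i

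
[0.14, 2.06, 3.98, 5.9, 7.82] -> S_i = 0.14 + 1.92*i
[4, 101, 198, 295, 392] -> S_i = 4 + 97*i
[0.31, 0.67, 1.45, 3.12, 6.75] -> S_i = 0.31*2.16^i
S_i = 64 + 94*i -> [64, 158, 252, 346, 440]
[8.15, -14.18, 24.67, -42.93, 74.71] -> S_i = 8.15*(-1.74)^i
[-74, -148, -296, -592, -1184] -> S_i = -74*2^i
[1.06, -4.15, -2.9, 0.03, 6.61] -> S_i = Random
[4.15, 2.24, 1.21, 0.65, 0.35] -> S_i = 4.15*0.54^i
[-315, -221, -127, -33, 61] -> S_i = -315 + 94*i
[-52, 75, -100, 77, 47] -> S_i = Random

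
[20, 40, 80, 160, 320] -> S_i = 20*2^i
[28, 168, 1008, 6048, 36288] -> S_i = 28*6^i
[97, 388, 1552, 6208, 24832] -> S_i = 97*4^i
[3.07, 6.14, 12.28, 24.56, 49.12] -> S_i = 3.07*2.00^i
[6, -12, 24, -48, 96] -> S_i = 6*-2^i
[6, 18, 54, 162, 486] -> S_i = 6*3^i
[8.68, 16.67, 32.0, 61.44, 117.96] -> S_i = 8.68*1.92^i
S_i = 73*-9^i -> [73, -657, 5913, -53217, 478953]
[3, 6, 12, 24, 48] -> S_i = 3*2^i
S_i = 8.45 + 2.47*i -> [8.45, 10.92, 13.39, 15.86, 18.33]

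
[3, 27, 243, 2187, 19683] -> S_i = 3*9^i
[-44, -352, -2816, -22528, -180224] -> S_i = -44*8^i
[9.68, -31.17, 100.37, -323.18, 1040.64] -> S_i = 9.68*(-3.22)^i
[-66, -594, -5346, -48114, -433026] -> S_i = -66*9^i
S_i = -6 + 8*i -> [-6, 2, 10, 18, 26]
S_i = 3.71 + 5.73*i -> [3.71, 9.44, 15.17, 20.9, 26.63]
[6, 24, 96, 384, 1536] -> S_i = 6*4^i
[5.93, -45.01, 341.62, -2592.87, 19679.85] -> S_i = 5.93*(-7.59)^i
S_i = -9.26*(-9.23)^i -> [-9.26, 85.47, -788.89, 7281.42, -67207.51]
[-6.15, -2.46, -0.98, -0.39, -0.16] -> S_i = -6.15*0.40^i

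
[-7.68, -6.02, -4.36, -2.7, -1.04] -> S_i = -7.68 + 1.66*i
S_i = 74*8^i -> [74, 592, 4736, 37888, 303104]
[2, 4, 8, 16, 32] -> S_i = 2*2^i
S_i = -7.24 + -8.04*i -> [-7.24, -15.28, -23.32, -31.36, -39.4]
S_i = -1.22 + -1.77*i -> [-1.22, -2.99, -4.76, -6.53, -8.3]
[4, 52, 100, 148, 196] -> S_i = 4 + 48*i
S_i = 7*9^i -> [7, 63, 567, 5103, 45927]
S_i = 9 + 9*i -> [9, 18, 27, 36, 45]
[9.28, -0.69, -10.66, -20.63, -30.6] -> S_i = 9.28 + -9.97*i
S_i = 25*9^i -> [25, 225, 2025, 18225, 164025]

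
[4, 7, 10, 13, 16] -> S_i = 4 + 3*i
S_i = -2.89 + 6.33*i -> [-2.89, 3.44, 9.77, 16.1, 22.43]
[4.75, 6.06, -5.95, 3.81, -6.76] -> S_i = Random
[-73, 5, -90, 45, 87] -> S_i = Random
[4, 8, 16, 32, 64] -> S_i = 4*2^i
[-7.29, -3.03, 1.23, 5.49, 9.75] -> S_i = -7.29 + 4.26*i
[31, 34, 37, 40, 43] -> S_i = 31 + 3*i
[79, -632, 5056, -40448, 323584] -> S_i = 79*-8^i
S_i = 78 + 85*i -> [78, 163, 248, 333, 418]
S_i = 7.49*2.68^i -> [7.49, 20.07, 53.8, 144.17, 386.39]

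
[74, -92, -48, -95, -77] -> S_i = Random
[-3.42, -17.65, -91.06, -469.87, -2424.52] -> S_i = -3.42*5.16^i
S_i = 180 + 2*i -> [180, 182, 184, 186, 188]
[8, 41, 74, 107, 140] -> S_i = 8 + 33*i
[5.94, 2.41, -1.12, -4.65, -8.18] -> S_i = 5.94 + -3.53*i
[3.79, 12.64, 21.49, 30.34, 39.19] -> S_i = 3.79 + 8.85*i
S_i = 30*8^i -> [30, 240, 1920, 15360, 122880]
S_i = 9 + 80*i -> [9, 89, 169, 249, 329]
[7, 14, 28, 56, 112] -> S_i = 7*2^i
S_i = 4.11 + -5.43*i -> [4.11, -1.32, -6.75, -12.18, -17.61]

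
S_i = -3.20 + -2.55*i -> [-3.2, -5.75, -8.3, -10.85, -13.4]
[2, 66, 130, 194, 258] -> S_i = 2 + 64*i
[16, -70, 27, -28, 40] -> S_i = Random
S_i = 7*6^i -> [7, 42, 252, 1512, 9072]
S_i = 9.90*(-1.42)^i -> [9.9, -14.06, 19.96, -28.35, 40.25]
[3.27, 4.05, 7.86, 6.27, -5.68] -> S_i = Random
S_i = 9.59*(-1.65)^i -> [9.59, -15.82, 26.11, -43.08, 71.08]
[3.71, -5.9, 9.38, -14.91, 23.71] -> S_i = 3.71*(-1.59)^i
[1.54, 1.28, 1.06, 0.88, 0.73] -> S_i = 1.54*0.83^i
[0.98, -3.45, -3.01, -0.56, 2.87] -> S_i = Random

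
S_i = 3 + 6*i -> [3, 9, 15, 21, 27]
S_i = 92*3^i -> [92, 276, 828, 2484, 7452]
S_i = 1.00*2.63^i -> [1.0, 2.63, 6.92, 18.19, 47.84]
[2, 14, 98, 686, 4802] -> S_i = 2*7^i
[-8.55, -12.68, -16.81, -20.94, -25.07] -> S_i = -8.55 + -4.13*i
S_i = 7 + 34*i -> [7, 41, 75, 109, 143]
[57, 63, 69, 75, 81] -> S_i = 57 + 6*i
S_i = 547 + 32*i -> [547, 579, 611, 643, 675]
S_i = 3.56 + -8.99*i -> [3.56, -5.43, -14.42, -23.41, -32.4]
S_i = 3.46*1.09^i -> [3.46, 3.77, 4.11, 4.48, 4.88]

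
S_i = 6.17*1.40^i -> [6.17, 8.64, 12.09, 16.93, 23.7]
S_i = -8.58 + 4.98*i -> [-8.58, -3.6, 1.38, 6.36, 11.34]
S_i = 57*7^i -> [57, 399, 2793, 19551, 136857]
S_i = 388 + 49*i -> [388, 437, 486, 535, 584]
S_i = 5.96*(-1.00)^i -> [5.96, -5.96, 5.96, -5.96, 5.96]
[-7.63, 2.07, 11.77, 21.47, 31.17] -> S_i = -7.63 + 9.70*i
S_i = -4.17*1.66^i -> [-4.17, -6.92, -11.49, -19.07, -31.66]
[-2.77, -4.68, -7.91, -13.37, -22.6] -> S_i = -2.77*1.69^i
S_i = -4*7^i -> [-4, -28, -196, -1372, -9604]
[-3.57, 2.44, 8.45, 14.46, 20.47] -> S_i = -3.57 + 6.01*i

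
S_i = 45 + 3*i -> [45, 48, 51, 54, 57]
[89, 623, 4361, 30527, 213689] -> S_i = 89*7^i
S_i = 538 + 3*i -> [538, 541, 544, 547, 550]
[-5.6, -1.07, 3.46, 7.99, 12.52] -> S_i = -5.60 + 4.53*i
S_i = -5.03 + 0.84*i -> [-5.03, -4.19, -3.35, -2.51, -1.67]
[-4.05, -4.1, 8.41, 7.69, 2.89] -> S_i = Random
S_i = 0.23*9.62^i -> [0.23, 2.21, 21.29, 204.76, 1969.83]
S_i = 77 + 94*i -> [77, 171, 265, 359, 453]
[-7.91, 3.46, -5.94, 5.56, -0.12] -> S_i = Random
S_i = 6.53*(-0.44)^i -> [6.53, -2.87, 1.26, -0.56, 0.24]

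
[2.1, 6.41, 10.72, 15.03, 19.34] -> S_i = 2.10 + 4.31*i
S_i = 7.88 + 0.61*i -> [7.88, 8.49, 9.1, 9.71, 10.32]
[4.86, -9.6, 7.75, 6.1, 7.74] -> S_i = Random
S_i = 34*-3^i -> [34, -102, 306, -918, 2754]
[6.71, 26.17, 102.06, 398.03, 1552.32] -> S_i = 6.71*3.90^i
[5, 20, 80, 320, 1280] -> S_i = 5*4^i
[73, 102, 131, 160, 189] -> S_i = 73 + 29*i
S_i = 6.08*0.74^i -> [6.08, 4.5, 3.33, 2.46, 1.82]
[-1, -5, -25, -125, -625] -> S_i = -1*5^i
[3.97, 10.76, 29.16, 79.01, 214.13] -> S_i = 3.97*2.71^i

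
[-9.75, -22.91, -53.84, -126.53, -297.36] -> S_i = -9.75*2.35^i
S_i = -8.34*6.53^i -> [-8.34, -54.46, -355.63, -2322.23, -15164.17]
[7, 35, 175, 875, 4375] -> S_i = 7*5^i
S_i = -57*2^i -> [-57, -114, -228, -456, -912]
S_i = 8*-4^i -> [8, -32, 128, -512, 2048]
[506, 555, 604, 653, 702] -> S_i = 506 + 49*i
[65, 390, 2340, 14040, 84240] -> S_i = 65*6^i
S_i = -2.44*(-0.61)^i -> [-2.44, 1.49, -0.91, 0.55, -0.34]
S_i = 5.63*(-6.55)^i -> [5.63, -36.88, 241.54, -1582.09, 10362.72]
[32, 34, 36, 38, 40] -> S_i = 32 + 2*i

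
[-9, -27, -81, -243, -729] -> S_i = -9*3^i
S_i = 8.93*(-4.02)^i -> [8.93, -35.9, 144.31, -580.14, 2332.15]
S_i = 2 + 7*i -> [2, 9, 16, 23, 30]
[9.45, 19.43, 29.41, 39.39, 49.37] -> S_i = 9.45 + 9.98*i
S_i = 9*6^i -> [9, 54, 324, 1944, 11664]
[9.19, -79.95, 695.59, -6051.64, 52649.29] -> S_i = 9.19*(-8.70)^i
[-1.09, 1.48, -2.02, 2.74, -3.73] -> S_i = -1.09*(-1.36)^i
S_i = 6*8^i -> [6, 48, 384, 3072, 24576]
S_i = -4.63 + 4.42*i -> [-4.63, -0.21, 4.21, 8.63, 13.05]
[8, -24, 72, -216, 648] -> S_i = 8*-3^i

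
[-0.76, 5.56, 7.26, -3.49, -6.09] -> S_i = Random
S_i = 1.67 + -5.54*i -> [1.67, -3.87, -9.41, -14.95, -20.49]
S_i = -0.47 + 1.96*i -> [-0.47, 1.49, 3.45, 5.41, 7.37]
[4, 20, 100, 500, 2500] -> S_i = 4*5^i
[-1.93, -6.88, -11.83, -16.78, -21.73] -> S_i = -1.93 + -4.95*i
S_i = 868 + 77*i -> [868, 945, 1022, 1099, 1176]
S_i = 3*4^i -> [3, 12, 48, 192, 768]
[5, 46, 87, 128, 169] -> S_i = 5 + 41*i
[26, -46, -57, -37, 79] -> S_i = Random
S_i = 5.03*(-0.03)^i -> [5.03, -0.15, 0.0, -0.0, 0.0]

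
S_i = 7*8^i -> [7, 56, 448, 3584, 28672]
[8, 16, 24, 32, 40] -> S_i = 8 + 8*i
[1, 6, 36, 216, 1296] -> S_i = 1*6^i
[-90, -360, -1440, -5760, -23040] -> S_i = -90*4^i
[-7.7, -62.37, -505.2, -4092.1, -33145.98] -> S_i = -7.70*8.10^i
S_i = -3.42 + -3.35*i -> [-3.42, -6.77, -10.12, -13.47, -16.82]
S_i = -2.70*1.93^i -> [-2.7, -5.21, -10.06, -19.41, -37.46]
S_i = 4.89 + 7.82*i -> [4.89, 12.71, 20.53, 28.35, 36.17]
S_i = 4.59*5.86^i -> [4.59, 26.9, 157.62, 923.65, 5412.57]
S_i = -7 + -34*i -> [-7, -41, -75, -109, -143]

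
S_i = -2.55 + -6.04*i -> [-2.55, -8.59, -14.63, -20.67, -26.71]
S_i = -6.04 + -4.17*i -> [-6.04, -10.21, -14.38, -18.55, -22.72]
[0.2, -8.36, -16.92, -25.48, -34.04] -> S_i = 0.20 + -8.56*i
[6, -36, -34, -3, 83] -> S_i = Random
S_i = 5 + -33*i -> [5, -28, -61, -94, -127]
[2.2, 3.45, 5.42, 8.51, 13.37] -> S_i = 2.20*1.57^i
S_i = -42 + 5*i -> [-42, -37, -32, -27, -22]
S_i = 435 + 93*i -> [435, 528, 621, 714, 807]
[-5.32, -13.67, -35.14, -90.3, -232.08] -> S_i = -5.32*2.57^i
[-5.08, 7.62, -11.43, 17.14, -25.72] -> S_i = -5.08*(-1.50)^i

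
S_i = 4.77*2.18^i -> [4.77, 10.4, 22.67, 49.42, 107.73]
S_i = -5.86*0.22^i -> [-5.86, -1.29, -0.28, -0.06, -0.01]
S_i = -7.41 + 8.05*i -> [-7.41, 0.64, 8.69, 16.74, 24.79]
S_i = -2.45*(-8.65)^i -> [-2.45, 21.19, -183.32, 1585.68, -13716.1]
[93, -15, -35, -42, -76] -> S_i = Random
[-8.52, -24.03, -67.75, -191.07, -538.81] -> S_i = -8.52*2.82^i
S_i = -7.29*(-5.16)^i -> [-7.29, 37.62, -194.1, 1001.56, -5168.05]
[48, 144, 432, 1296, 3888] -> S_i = 48*3^i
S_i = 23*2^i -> [23, 46, 92, 184, 368]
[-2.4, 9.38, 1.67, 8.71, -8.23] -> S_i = Random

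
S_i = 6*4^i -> [6, 24, 96, 384, 1536]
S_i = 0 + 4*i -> [0, 4, 8, 12, 16]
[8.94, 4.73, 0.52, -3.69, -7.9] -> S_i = 8.94 + -4.21*i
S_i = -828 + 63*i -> [-828, -765, -702, -639, -576]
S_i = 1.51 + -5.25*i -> [1.51, -3.74, -8.99, -14.24, -19.49]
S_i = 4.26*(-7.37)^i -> [4.26, -31.4, 231.39, -1705.34, 12568.39]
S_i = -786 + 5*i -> [-786, -781, -776, -771, -766]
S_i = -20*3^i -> [-20, -60, -180, -540, -1620]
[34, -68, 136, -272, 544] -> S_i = 34*-2^i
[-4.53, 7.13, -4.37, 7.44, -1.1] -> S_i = Random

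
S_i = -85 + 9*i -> [-85, -76, -67, -58, -49]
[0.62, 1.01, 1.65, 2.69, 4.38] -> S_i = 0.62*1.63^i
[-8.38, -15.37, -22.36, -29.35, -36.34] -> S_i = -8.38 + -6.99*i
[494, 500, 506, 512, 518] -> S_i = 494 + 6*i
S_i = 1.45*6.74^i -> [1.45, 9.77, 65.87, 443.96, 2992.32]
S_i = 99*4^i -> [99, 396, 1584, 6336, 25344]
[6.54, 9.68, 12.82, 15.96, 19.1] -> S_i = 6.54 + 3.14*i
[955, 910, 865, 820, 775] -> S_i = 955 + -45*i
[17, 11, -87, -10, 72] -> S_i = Random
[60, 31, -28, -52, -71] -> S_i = Random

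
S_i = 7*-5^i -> [7, -35, 175, -875, 4375]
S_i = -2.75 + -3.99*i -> [-2.75, -6.74, -10.73, -14.72, -18.71]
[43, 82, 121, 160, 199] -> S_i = 43 + 39*i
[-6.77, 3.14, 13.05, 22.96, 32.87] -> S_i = -6.77 + 9.91*i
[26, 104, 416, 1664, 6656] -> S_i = 26*4^i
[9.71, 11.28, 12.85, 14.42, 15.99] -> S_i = 9.71 + 1.57*i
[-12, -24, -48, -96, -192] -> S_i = -12*2^i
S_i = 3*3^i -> [3, 9, 27, 81, 243]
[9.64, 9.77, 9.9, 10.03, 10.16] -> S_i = 9.64 + 0.13*i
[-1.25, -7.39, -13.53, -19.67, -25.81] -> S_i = -1.25 + -6.14*i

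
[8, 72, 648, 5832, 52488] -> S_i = 8*9^i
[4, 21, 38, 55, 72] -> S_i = 4 + 17*i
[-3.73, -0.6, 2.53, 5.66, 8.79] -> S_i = -3.73 + 3.13*i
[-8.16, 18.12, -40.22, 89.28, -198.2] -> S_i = -8.16*(-2.22)^i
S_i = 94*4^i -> [94, 376, 1504, 6016, 24064]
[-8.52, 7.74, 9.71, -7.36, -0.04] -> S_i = Random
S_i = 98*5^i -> [98, 490, 2450, 12250, 61250]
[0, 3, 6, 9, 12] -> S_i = 0 + 3*i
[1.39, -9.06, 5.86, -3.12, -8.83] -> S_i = Random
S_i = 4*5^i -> [4, 20, 100, 500, 2500]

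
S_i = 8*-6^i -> [8, -48, 288, -1728, 10368]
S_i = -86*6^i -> [-86, -516, -3096, -18576, -111456]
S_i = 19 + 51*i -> [19, 70, 121, 172, 223]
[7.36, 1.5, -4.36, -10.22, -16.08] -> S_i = 7.36 + -5.86*i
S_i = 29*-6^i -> [29, -174, 1044, -6264, 37584]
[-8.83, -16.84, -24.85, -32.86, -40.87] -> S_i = -8.83 + -8.01*i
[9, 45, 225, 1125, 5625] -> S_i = 9*5^i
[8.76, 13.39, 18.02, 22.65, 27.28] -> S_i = 8.76 + 4.63*i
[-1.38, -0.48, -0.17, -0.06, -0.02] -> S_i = -1.38*0.35^i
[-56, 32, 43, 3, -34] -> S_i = Random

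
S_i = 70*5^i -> [70, 350, 1750, 8750, 43750]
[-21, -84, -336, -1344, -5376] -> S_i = -21*4^i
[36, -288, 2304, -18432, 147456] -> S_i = 36*-8^i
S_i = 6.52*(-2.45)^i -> [6.52, -15.97, 39.14, -95.88, 234.92]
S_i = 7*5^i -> [7, 35, 175, 875, 4375]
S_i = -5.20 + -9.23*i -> [-5.2, -14.43, -23.66, -32.89, -42.12]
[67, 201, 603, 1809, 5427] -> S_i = 67*3^i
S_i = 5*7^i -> [5, 35, 245, 1715, 12005]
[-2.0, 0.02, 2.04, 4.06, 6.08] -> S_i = -2.00 + 2.02*i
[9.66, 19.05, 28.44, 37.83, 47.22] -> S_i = 9.66 + 9.39*i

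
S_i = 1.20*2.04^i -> [1.2, 2.45, 4.99, 10.19, 20.78]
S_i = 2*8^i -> [2, 16, 128, 1024, 8192]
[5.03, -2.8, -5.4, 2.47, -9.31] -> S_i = Random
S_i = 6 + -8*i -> [6, -2, -10, -18, -26]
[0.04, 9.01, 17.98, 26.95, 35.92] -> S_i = 0.04 + 8.97*i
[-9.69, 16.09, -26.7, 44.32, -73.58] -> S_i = -9.69*(-1.66)^i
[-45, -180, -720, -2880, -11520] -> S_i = -45*4^i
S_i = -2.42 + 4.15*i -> [-2.42, 1.73, 5.88, 10.03, 14.18]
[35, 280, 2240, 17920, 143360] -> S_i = 35*8^i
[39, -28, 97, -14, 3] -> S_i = Random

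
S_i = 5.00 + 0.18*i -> [5.0, 5.18, 5.36, 5.54, 5.72]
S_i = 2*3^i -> [2, 6, 18, 54, 162]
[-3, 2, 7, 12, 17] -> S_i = -3 + 5*i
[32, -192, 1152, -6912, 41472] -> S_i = 32*-6^i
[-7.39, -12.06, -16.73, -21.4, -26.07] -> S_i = -7.39 + -4.67*i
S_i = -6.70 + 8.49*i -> [-6.7, 1.79, 10.28, 18.77, 27.26]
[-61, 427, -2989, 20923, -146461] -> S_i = -61*-7^i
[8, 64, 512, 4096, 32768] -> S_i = 8*8^i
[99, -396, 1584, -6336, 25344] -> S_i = 99*-4^i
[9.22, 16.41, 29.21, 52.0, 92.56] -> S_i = 9.22*1.78^i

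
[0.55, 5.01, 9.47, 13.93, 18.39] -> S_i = 0.55 + 4.46*i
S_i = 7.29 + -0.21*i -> [7.29, 7.08, 6.87, 6.66, 6.45]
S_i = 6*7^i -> [6, 42, 294, 2058, 14406]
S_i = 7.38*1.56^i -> [7.38, 11.51, 17.96, 28.02, 43.71]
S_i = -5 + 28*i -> [-5, 23, 51, 79, 107]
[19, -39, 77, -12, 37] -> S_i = Random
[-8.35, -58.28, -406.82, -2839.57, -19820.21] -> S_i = -8.35*6.98^i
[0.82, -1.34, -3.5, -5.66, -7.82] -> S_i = 0.82 + -2.16*i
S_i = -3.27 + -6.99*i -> [-3.27, -10.26, -17.25, -24.24, -31.23]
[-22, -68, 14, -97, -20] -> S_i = Random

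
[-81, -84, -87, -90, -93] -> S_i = -81 + -3*i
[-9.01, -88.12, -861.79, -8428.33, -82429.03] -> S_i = -9.01*9.78^i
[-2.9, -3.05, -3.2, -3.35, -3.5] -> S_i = -2.90 + -0.15*i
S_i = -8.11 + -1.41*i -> [-8.11, -9.52, -10.93, -12.34, -13.75]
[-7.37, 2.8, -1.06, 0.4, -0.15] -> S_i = -7.37*(-0.38)^i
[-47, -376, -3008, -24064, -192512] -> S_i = -47*8^i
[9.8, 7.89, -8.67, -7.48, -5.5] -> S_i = Random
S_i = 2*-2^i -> [2, -4, 8, -16, 32]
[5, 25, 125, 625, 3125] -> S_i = 5*5^i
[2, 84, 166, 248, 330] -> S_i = 2 + 82*i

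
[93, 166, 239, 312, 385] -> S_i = 93 + 73*i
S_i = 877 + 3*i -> [877, 880, 883, 886, 889]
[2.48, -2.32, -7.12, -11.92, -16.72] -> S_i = 2.48 + -4.80*i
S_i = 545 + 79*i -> [545, 624, 703, 782, 861]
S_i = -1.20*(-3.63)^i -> [-1.2, 4.36, -15.81, 57.4, -208.36]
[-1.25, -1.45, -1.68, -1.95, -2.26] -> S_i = -1.25*1.16^i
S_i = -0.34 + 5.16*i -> [-0.34, 4.82, 9.98, 15.14, 20.3]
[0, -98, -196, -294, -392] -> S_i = 0 + -98*i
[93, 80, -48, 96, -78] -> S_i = Random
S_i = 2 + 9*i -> [2, 11, 20, 29, 38]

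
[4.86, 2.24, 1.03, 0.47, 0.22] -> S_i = 4.86*0.46^i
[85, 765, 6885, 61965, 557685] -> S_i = 85*9^i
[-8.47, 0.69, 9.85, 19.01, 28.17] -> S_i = -8.47 + 9.16*i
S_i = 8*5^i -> [8, 40, 200, 1000, 5000]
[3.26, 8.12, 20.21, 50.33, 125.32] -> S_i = 3.26*2.49^i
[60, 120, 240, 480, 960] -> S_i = 60*2^i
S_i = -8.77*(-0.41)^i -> [-8.77, 3.6, -1.47, 0.6, -0.25]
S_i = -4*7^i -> [-4, -28, -196, -1372, -9604]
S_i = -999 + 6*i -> [-999, -993, -987, -981, -975]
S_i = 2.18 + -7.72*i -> [2.18, -5.54, -13.26, -20.98, -28.7]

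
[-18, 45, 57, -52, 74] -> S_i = Random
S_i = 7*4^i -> [7, 28, 112, 448, 1792]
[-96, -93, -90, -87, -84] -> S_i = -96 + 3*i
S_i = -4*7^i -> [-4, -28, -196, -1372, -9604]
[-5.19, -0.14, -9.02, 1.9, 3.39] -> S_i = Random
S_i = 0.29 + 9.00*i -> [0.29, 9.29, 18.29, 27.29, 36.29]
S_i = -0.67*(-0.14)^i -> [-0.67, 0.09, -0.01, 0.0, -0.0]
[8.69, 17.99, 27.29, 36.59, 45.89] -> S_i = 8.69 + 9.30*i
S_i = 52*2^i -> [52, 104, 208, 416, 832]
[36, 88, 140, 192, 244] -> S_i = 36 + 52*i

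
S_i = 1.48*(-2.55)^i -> [1.48, -3.77, 9.62, -24.54, 62.58]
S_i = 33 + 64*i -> [33, 97, 161, 225, 289]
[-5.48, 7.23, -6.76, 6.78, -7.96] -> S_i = Random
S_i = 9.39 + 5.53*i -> [9.39, 14.92, 20.45, 25.98, 31.51]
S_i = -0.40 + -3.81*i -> [-0.4, -4.21, -8.02, -11.83, -15.64]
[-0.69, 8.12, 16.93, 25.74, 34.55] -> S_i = -0.69 + 8.81*i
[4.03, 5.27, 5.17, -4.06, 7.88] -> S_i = Random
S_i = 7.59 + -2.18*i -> [7.59, 5.41, 3.23, 1.05, -1.13]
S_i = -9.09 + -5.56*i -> [-9.09, -14.65, -20.21, -25.77, -31.33]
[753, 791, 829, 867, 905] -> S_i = 753 + 38*i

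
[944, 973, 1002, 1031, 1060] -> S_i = 944 + 29*i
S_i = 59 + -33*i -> [59, 26, -7, -40, -73]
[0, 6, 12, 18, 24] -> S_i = 0 + 6*i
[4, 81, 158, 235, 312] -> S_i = 4 + 77*i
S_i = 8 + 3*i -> [8, 11, 14, 17, 20]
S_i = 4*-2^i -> [4, -8, 16, -32, 64]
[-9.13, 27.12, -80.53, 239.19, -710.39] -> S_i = -9.13*(-2.97)^i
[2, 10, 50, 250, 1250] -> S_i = 2*5^i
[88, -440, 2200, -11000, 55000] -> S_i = 88*-5^i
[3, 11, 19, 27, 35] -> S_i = 3 + 8*i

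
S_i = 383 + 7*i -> [383, 390, 397, 404, 411]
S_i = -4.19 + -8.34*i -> [-4.19, -12.53, -20.87, -29.21, -37.55]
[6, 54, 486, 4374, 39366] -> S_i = 6*9^i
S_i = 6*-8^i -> [6, -48, 384, -3072, 24576]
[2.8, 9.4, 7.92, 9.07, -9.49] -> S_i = Random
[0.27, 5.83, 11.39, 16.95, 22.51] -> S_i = 0.27 + 5.56*i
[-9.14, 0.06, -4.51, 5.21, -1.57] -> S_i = Random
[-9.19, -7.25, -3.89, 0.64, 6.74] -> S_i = Random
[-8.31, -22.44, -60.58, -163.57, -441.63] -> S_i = -8.31*2.70^i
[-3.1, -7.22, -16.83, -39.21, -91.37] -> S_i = -3.10*2.33^i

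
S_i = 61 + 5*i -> [61, 66, 71, 76, 81]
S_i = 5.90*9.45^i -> [5.9, 55.76, 526.88, 4979.06, 47052.13]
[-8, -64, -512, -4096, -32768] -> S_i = -8*8^i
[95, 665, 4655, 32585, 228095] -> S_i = 95*7^i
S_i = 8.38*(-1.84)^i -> [8.38, -15.42, 28.37, -52.2, 96.05]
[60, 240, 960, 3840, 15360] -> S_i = 60*4^i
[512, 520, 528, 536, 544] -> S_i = 512 + 8*i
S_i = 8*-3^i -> [8, -24, 72, -216, 648]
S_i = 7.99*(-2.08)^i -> [7.99, -16.62, 34.57, -71.9, 149.55]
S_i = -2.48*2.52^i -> [-2.48, -6.25, -15.75, -39.69, -100.01]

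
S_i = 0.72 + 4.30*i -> [0.72, 5.02, 9.32, 13.62, 17.92]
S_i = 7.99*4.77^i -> [7.99, 38.11, 181.8, 867.17, 4136.38]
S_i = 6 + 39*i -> [6, 45, 84, 123, 162]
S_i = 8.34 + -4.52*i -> [8.34, 3.82, -0.7, -5.22, -9.74]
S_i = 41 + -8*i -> [41, 33, 25, 17, 9]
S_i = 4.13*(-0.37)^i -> [4.13, -1.53, 0.57, -0.21, 0.08]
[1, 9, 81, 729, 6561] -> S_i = 1*9^i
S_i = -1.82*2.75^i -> [-1.82, -5.0, -13.76, -37.85, -104.09]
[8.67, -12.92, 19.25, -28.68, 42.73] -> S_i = 8.67*(-1.49)^i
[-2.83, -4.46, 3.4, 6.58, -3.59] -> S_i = Random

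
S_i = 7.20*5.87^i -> [7.2, 42.26, 248.09, 1456.29, 8548.4]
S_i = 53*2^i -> [53, 106, 212, 424, 848]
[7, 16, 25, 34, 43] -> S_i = 7 + 9*i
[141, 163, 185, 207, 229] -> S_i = 141 + 22*i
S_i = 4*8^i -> [4, 32, 256, 2048, 16384]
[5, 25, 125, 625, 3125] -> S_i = 5*5^i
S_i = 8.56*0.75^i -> [8.56, 6.42, 4.82, 3.61, 2.71]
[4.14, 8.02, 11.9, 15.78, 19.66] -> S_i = 4.14 + 3.88*i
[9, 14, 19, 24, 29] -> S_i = 9 + 5*i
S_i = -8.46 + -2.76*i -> [-8.46, -11.22, -13.98, -16.74, -19.5]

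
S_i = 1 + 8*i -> [1, 9, 17, 25, 33]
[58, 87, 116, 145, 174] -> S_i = 58 + 29*i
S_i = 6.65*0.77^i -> [6.65, 5.12, 3.94, 3.04, 2.34]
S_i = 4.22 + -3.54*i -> [4.22, 0.68, -2.86, -6.4, -9.94]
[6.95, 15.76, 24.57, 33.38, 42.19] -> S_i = 6.95 + 8.81*i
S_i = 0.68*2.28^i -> [0.68, 1.55, 3.53, 8.06, 18.38]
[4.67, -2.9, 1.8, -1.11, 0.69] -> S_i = 4.67*(-0.62)^i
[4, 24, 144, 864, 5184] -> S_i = 4*6^i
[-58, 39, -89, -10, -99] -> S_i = Random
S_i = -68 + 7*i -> [-68, -61, -54, -47, -40]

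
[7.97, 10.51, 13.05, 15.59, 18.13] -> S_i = 7.97 + 2.54*i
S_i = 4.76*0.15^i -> [4.76, 0.71, 0.11, 0.02, 0.0]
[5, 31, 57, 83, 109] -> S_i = 5 + 26*i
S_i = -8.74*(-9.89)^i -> [-8.74, 86.44, -854.88, 8454.74, -83617.39]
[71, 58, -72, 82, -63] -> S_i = Random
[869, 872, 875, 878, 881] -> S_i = 869 + 3*i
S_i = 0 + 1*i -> [0, 1, 2, 3, 4]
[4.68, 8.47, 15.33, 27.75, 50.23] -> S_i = 4.68*1.81^i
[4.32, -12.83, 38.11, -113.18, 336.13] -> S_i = 4.32*(-2.97)^i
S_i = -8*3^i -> [-8, -24, -72, -216, -648]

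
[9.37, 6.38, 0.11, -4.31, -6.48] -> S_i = Random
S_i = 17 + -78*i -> [17, -61, -139, -217, -295]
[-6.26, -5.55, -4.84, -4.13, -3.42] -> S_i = -6.26 + 0.71*i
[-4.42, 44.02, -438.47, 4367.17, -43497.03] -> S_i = -4.42*(-9.96)^i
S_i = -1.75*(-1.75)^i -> [-1.75, 3.06, -5.36, 9.38, -16.41]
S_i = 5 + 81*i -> [5, 86, 167, 248, 329]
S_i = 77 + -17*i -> [77, 60, 43, 26, 9]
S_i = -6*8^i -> [-6, -48, -384, -3072, -24576]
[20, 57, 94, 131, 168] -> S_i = 20 + 37*i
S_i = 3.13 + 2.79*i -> [3.13, 5.92, 8.71, 11.5, 14.29]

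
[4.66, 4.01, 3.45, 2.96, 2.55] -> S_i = 4.66*0.86^i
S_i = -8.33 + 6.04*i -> [-8.33, -2.29, 3.75, 9.79, 15.83]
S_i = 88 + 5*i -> [88, 93, 98, 103, 108]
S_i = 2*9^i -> [2, 18, 162, 1458, 13122]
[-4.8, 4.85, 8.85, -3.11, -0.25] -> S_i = Random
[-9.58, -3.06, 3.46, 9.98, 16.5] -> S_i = -9.58 + 6.52*i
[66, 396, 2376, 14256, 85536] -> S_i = 66*6^i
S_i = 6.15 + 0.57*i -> [6.15, 6.72, 7.29, 7.86, 8.43]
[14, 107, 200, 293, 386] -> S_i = 14 + 93*i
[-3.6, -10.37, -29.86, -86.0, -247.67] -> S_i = -3.60*2.88^i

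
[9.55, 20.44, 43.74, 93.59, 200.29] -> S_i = 9.55*2.14^i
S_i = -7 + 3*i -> [-7, -4, -1, 2, 5]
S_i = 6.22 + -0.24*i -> [6.22, 5.98, 5.74, 5.5, 5.26]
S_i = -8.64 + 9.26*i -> [-8.64, 0.62, 9.88, 19.14, 28.4]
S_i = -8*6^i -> [-8, -48, -288, -1728, -10368]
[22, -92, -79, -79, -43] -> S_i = Random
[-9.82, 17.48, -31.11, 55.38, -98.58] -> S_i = -9.82*(-1.78)^i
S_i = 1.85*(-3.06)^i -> [1.85, -5.66, 17.32, -53.01, 162.2]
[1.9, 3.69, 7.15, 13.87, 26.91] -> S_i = 1.90*1.94^i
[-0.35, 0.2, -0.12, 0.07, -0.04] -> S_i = -0.35*(-0.58)^i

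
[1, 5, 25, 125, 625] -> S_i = 1*5^i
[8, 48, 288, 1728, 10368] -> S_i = 8*6^i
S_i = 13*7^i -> [13, 91, 637, 4459, 31213]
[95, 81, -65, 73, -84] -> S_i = Random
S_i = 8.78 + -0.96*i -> [8.78, 7.82, 6.86, 5.9, 4.94]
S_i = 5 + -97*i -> [5, -92, -189, -286, -383]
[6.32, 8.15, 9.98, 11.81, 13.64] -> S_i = 6.32 + 1.83*i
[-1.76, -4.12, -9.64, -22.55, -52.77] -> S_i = -1.76*2.34^i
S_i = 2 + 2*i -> [2, 4, 6, 8, 10]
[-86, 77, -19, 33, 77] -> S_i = Random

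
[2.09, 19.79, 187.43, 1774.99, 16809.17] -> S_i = 2.09*9.47^i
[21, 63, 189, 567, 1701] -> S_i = 21*3^i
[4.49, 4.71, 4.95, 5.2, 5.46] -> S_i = 4.49*1.05^i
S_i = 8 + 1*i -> [8, 9, 10, 11, 12]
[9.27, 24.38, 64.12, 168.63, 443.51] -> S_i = 9.27*2.63^i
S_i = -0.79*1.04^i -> [-0.79, -0.82, -0.85, -0.89, -0.92]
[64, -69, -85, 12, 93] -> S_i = Random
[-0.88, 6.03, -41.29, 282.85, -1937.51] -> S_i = -0.88*(-6.85)^i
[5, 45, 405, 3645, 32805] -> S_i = 5*9^i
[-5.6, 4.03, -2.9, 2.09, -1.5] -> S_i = -5.60*(-0.72)^i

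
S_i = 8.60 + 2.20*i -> [8.6, 10.8, 13.0, 15.2, 17.4]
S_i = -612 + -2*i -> [-612, -614, -616, -618, -620]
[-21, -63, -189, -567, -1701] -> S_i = -21*3^i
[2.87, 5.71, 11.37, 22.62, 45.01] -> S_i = 2.87*1.99^i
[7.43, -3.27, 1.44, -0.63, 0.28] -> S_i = 7.43*(-0.44)^i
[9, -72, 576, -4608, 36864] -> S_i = 9*-8^i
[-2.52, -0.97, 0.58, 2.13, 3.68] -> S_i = -2.52 + 1.55*i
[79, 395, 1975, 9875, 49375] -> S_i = 79*5^i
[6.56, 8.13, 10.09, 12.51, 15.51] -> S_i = 6.56*1.24^i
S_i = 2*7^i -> [2, 14, 98, 686, 4802]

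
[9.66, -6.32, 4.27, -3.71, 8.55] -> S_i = Random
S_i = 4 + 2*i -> [4, 6, 8, 10, 12]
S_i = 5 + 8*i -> [5, 13, 21, 29, 37]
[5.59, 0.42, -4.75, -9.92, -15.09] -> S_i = 5.59 + -5.17*i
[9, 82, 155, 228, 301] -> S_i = 9 + 73*i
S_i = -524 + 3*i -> [-524, -521, -518, -515, -512]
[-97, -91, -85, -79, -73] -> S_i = -97 + 6*i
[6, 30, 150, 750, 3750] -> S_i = 6*5^i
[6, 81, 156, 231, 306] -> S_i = 6 + 75*i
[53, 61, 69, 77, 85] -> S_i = 53 + 8*i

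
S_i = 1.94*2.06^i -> [1.94, 4.0, 8.23, 16.96, 34.94]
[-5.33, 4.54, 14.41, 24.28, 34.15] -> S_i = -5.33 + 9.87*i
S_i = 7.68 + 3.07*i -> [7.68, 10.75, 13.82, 16.89, 19.96]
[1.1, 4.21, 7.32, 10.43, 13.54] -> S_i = 1.10 + 3.11*i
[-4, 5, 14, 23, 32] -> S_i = -4 + 9*i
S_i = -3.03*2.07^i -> [-3.03, -6.27, -12.98, -26.88, -55.63]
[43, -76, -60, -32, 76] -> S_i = Random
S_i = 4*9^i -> [4, 36, 324, 2916, 26244]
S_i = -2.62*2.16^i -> [-2.62, -5.66, -12.22, -26.4, -57.03]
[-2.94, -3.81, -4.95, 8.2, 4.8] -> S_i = Random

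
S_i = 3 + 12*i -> [3, 15, 27, 39, 51]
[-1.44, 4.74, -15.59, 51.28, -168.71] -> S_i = -1.44*(-3.29)^i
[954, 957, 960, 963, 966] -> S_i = 954 + 3*i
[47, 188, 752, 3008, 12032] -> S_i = 47*4^i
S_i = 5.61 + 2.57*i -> [5.61, 8.18, 10.75, 13.32, 15.89]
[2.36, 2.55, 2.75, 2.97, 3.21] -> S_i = 2.36*1.08^i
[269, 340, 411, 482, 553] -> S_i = 269 + 71*i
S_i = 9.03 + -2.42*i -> [9.03, 6.61, 4.19, 1.77, -0.65]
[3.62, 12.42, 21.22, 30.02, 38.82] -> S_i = 3.62 + 8.80*i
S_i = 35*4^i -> [35, 140, 560, 2240, 8960]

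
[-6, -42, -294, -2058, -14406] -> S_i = -6*7^i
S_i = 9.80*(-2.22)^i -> [9.8, -21.76, 48.3, -107.22, 238.03]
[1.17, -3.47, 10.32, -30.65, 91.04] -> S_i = 1.17*(-2.97)^i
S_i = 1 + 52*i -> [1, 53, 105, 157, 209]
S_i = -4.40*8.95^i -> [-4.4, -39.38, -352.45, -3154.44, -28232.21]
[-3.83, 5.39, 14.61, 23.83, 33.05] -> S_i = -3.83 + 9.22*i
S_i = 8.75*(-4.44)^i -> [8.75, -38.85, 172.49, -765.87, 3400.48]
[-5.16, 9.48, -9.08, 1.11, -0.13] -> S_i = Random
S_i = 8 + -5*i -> [8, 3, -2, -7, -12]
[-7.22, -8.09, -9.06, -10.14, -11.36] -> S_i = -7.22*1.12^i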